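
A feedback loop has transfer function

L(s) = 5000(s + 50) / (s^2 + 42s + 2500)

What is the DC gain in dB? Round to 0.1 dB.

40.0 dB

L(0) = 5000·50 / 2500 = 100
20 log₁₀(100) ≈ 40.00 dB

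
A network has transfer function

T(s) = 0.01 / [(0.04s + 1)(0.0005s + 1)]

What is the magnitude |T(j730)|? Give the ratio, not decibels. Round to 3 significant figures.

0.000322

At ω = 730 rad/s:
pole (1 + j730·0.04) = 1 + j29.2 → |·| ≈ 29.217, ∠ ≈ 88.04°
pole (1 + j730·0.0005) = 1 + j0.365 → |·| ≈ 1.0645, ∠ ≈ 20.05°
|T| = 0.01 · 1 / (29.217 · 1.0645) ≈ 0.00032153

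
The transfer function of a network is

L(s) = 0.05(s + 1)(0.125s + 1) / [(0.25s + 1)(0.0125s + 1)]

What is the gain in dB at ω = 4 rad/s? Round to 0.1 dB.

At ω = 4 rad/s:
zero (1 + j4·1) = 1 + j4 → |·| ≈ 4.1231, ∠ ≈ 75.96°
zero (1 + j4·0.125) = 1 + j0.5 → |·| ≈ 1.118, ∠ ≈ 26.57°
pole (1 + j4·0.25) = 1 + j1 → |·| ≈ 1.4142, ∠ ≈ 45.00°
pole (1 + j4·0.0125) = 1 + j0.05 → |·| ≈ 1.0012, ∠ ≈ 2.86°
|L| = 0.05 · 4.1231 · 1.118 / (1.4142 · 1.0012) ≈ 0.16278
Gain = 20 log₁₀(0.16278) ≈ -15.77 dB

-15.8 dB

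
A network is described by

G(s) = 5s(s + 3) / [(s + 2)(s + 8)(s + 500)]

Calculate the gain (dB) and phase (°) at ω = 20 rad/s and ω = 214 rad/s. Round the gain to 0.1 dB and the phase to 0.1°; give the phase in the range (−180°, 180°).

ω = 20: -40.6 dB, 16.7°; ω = 214: -40.7 dB, -21.3°

At s = jω = j20:
zero (s+3): 3 + j20 → |·| = √(3²+20²) = √409 ≈ 20.224, ∠ = arctan(20/3) ≈ 81.47°
zero at origin: s = j20 → |·| = 20, ∠ = 90.00°
pole (s+2): 2 + j20 → |·| = √(2²+20²) = √404 ≈ 20.1, ∠ = arctan(20/2) ≈ 84.29°
pole (s+8): 8 + j20 → |·| = √(8²+20²) = √464 ≈ 21.541, ∠ = arctan(20/8) ≈ 68.20°
pole (s+500): 500 + j20 → |·| = √(500²+20²) = √250400 ≈ 500.4, ∠ = arctan(20/500) ≈ 2.29°
|G| = 5 · 404.48 / 2.1666e+05 ≈ 0.0093344
Gain = 20 log₁₀(0.0093344) ≈ -40.60 dB
∠G = 171.47° − 154.78° = 16.69°

At s = jω = j214:
zero (s+3): 3 + j214 → |·| = √(3²+214²) = √45805 ≈ 214.02, ∠ = arctan(214/3) ≈ 89.20°
zero at origin: s = j214 → |·| = 214, ∠ = 90.00°
pole (s+2): 2 + j214 → |·| = √(2²+214²) = √45800 ≈ 214.01, ∠ = arctan(214/2) ≈ 89.46°
pole (s+8): 8 + j214 → |·| = √(8²+214²) = √45860 ≈ 214.15, ∠ = arctan(214/8) ≈ 87.86°
pole (s+500): 500 + j214 → |·| = √(500²+214²) = √295796 ≈ 543.87, ∠ = arctan(214/500) ≈ 23.17°
|G| = 5 · 45800 / 2.4926e+07 ≈ 0.0091872
Gain = 20 log₁₀(0.0091872) ≈ -40.74 dB
∠G = 179.20° − 200.49° = -21.29°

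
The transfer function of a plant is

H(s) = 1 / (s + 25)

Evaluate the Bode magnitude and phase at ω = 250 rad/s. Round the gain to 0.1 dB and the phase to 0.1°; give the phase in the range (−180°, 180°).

-48.0 dB, -84.3°

At s = jω = j250:
pole (s+25): 25 + j250 → |·| = √(25²+250²) = √63125 ≈ 251.25, ∠ = arctan(250/25) ≈ 84.29°
|H| = 1 / 251.25 ≈ 0.0039801
Gain = 20 log₁₀(0.0039801) ≈ -48.00 dB
∠H = 0.00° − 84.29° = -84.29°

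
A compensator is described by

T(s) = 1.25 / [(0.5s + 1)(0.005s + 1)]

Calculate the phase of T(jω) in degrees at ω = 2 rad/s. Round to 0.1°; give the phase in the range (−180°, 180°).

At ω = 2 rad/s:
pole (1 + j2·0.5) = 1 + j1 → |·| ≈ 1.4142, ∠ ≈ 45.00°
pole (1 + j2·0.005) = 1 + j0.01 → |·| ≈ 1, ∠ ≈ 0.57°
∠T = (0°) − (45.00° + 0.57°) = -45.57°

-45.6°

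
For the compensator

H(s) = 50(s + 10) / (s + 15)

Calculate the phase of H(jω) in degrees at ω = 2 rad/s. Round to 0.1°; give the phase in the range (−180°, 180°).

3.7°

At s = jω = j2:
zero (s+10): 10 + j2 → |·| = √(10²+2²) = √104 ≈ 10.198, ∠ = arctan(2/10) ≈ 11.31°
pole (s+15): 15 + j2 → |·| = √(15²+2²) = √229 ≈ 15.133, ∠ = arctan(2/15) ≈ 7.59°
∠H = 11.31° − 7.59° = 3.72°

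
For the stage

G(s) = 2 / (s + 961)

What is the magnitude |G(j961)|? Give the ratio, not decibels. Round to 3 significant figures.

0.00147

Substitute s = j961:
Numerator: 2 = 2 + j0
Denominator: (j961) + 961 = 961 + j961
|N| = √(2² + 0²) ≈ 2, ∠N ≈ 0.00°
|D| = √(961² + 961²) ≈ 1359.1, ∠D ≈ 45.00°
|G| = 2 / 1359.1 ≈ 0.0014716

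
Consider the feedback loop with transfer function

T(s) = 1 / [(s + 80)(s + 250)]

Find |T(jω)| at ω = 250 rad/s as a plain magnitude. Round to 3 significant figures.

1.08e-05

At s = jω = j250:
pole (s+80): 80 + j250 → |·| = √(80²+250²) = √68900 ≈ 262.49, ∠ = arctan(250/80) ≈ 72.26°
pole (s+250): 250 + j250 → |·| = √(250²+250²) = √125000 ≈ 353.55, ∠ = arctan(250/250) ≈ 45.00°
|T| = 1 / 92803 ≈ 1.0776e-05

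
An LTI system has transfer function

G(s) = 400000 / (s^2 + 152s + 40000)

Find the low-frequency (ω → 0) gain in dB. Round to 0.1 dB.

G(0) = 400000 / 40000 = 10
20 log₁₀(10) ≈ 20.00 dB

20.0 dB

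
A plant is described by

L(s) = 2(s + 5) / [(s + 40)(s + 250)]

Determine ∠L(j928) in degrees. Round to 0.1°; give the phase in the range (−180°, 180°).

At s = jω = j928:
zero (s+5): 5 + j928 → |·| = √(5²+928²) = √861209 ≈ 928.01, ∠ = arctan(928/5) ≈ 89.69°
pole (s+40): 40 + j928 → |·| = √(40²+928²) = √862784 ≈ 928.86, ∠ = arctan(928/40) ≈ 87.53°
pole (s+250): 250 + j928 → |·| = √(250²+928²) = √923684 ≈ 961.08, ∠ = arctan(928/250) ≈ 74.92°
∠L = 89.69° − 162.45° = -72.76°

-72.8°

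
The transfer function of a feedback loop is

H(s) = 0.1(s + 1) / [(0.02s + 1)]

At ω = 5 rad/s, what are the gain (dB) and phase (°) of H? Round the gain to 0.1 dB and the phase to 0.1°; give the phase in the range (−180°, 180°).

At ω = 5 rad/s:
zero (1 + j5·1) = 1 + j5 → |·| ≈ 5.099, ∠ ≈ 78.69°
pole (1 + j5·0.02) = 1 + j0.1 → |·| ≈ 1.005, ∠ ≈ 5.71°
|H| = 0.1 · 5.099 / (1.005) ≈ 0.50736
Gain = 20 log₁₀(0.50736) ≈ -5.89 dB
∠H = (78.69°) − (5.71°) = 72.98°

-5.9 dB, 73.0°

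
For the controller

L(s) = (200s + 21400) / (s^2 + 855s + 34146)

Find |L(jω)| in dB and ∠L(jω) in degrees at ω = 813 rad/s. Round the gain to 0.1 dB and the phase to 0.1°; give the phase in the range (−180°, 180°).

Substitute s = j813:
Numerator: 200(j813) + 21400 = 21400 + j162600
Denominator: (j813)^2 + 855(j813) + 34146 = -626823 + j695115
|N| = √(21400² + 162600²) ≈ 1.64e+05, ∠N ≈ 82.50°
|D| = √(626823² + 695115²) ≈ 9.36e+05, ∠D ≈ 132.04°
|L| = 1.64e+05 / 9.36e+05 ≈ 0.17521
Gain = 20 log₁₀(0.17521) ≈ -15.13 dB
∠L = 82.50° − 132.04° = -49.54°

-15.1 dB, -49.5°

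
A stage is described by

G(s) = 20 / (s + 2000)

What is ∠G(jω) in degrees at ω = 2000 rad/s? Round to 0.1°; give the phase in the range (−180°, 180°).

At s = jω = j2000:
pole (s+2000): 2000 + j2000 → |·| = √(2000²+2000²) = √8000000 ≈ 2828.4, ∠ = arctan(2000/2000) ≈ 45.00°
∠G = 0.00° − 45.00° = -45.00°

-45.0°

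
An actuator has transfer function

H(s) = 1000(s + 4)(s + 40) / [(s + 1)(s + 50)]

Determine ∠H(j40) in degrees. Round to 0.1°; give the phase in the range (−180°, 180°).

At s = jω = j40:
zero (s+4): 4 + j40 → |·| = √(4²+40²) = √1616 ≈ 40.2, ∠ = arctan(40/4) ≈ 84.29°
zero (s+40): 40 + j40 → |·| = √(40²+40²) = √3200 ≈ 56.569, ∠ = arctan(40/40) ≈ 45.00°
pole (s+1): 1 + j40 → |·| = √(1²+40²) = √1601 ≈ 40.012, ∠ = arctan(40/1) ≈ 88.57°
pole (s+50): 50 + j40 → |·| = √(50²+40²) = √4100 ≈ 64.031, ∠ = arctan(40/50) ≈ 38.66°
∠H = 129.29° − 127.23° = 2.06°

2.1°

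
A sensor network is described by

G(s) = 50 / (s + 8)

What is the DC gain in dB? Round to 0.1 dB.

15.9 dB

G(0) = 50 / 8 = 6.25
20 log₁₀(6.25) ≈ 15.92 dB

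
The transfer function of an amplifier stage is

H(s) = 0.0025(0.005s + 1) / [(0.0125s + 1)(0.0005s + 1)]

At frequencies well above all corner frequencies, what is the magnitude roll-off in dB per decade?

-20 dB/decade

Each pole contributes −20 dB/decade at high frequency; each zero contributes +20 dB/decade.
Net: 1 zero(s) − 2 pole(s) → -20 dB/decade.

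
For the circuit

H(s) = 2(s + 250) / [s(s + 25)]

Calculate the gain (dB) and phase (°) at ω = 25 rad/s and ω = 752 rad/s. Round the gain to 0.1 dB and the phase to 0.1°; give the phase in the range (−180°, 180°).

At s = jω = j25:
zero (s+250): 250 + j25 → |·| = √(250²+25²) = √63125 ≈ 251.25, ∠ = arctan(25/250) ≈ 5.71°
pole (s+25): 25 + j25 → |·| = √(25²+25²) = √1250 ≈ 35.355, ∠ = arctan(25/25) ≈ 45.00°
pole at origin: |s| = 25, ∠ = 90.00° (in denominator)
|H| = 2 · 251.25 / 883.87 ≈ 0.56852
Gain = 20 log₁₀(0.56852) ≈ -4.91 dB
∠H = 5.71° − 135.00° = -129.29°

At s = jω = j752:
zero (s+250): 250 + j752 → |·| = √(250²+752²) = √628004 ≈ 792.47, ∠ = arctan(752/250) ≈ 71.61°
pole (s+25): 25 + j752 → |·| = √(25²+752²) = √566129 ≈ 752.42, ∠ = arctan(752/25) ≈ 88.10°
pole at origin: |s| = 752, ∠ = 90.00° (in denominator)
|H| = 2 · 792.47 / 5.6582e+05 ≈ 0.0028011
Gain = 20 log₁₀(0.0028011) ≈ -51.05 dB
∠H = 71.61° − 178.10° = -106.49°

ω = 25: -4.9 dB, -129.3°; ω = 752: -51.1 dB, -106.5°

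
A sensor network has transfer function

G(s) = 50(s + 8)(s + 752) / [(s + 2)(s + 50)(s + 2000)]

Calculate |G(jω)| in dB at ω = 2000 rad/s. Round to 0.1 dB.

At s = jω = j2000:
zero (s+8): 8 + j2000 → |·| = √(8²+2000²) = √4000064 ≈ 2000, ∠ = arctan(2000/8) ≈ 89.77°
zero (s+752): 752 + j2000 → |·| = √(752²+2000²) = √4565504 ≈ 2136.7, ∠ = arctan(2000/752) ≈ 69.39°
pole (s+2): 2 + j2000 → |·| = √(2²+2000²) = √4000004 ≈ 2000, ∠ = arctan(2000/2) ≈ 89.94°
pole (s+50): 50 + j2000 → |·| = √(50²+2000²) = √4002500 ≈ 2000.6, ∠ = arctan(2000/50) ≈ 88.57°
pole (s+2000): 2000 + j2000 → |·| = √(2000²+2000²) = √8000000 ≈ 2828.4, ∠ = arctan(2000/2000) ≈ 45.00°
|G| = 50 · 4.2734e+06 / 1.1317e+10 ≈ 0.01888
Gain = 20 log₁₀(0.01888) ≈ -34.48 dB

-34.5 dB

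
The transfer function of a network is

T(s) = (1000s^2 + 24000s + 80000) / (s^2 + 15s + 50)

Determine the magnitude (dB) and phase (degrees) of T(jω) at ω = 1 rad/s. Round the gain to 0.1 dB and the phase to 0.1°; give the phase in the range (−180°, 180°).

Substitute s = j1:
Numerator: 1000(j1)^2 + 24000(j1) + 80000 = 79000 + j24000
Denominator: (j1)^2 + 15(j1) + 50 = 49 + j15
|N| = √(79000² + 24000²) ≈ 82565, ∠N ≈ 16.90°
|D| = √(49² + 15²) ≈ 51.245, ∠D ≈ 17.02°
|T| = 82565 / 51.245 ≈ 1611.2
Gain = 20 log₁₀(1611.2) ≈ 64.14 dB
∠T = 16.90° − 17.02° = -0.12°

64.1 dB, -0.1°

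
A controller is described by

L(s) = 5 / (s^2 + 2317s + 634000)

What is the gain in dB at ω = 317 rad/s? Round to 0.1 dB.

-105.2 dB

Substitute s = j317:
Numerator: 5 = 5 + j0
Denominator: (j317)^2 + 2317(j317) + 634000 = 533511 + j734489
|N| = √(5² + 0²) ≈ 5, ∠N ≈ 0.00°
|D| = √(533511² + 734489²) ≈ 9.078e+05, ∠D ≈ 54.01°
|L| = 5 / 9.078e+05 ≈ 5.5078e-06
Gain = 20 log₁₀(5.5078e-06) ≈ -105.18 dB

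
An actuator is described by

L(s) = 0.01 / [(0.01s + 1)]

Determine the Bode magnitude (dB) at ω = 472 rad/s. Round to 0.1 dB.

At ω = 472 rad/s:
pole (1 + j472·0.01) = 1 + j4.72 → |·| ≈ 4.8248, ∠ ≈ 78.04°
|L| = 0.01 · 1 / (4.8248) ≈ 0.0020726
Gain = 20 log₁₀(0.0020726) ≈ -53.67 dB

-53.7 dB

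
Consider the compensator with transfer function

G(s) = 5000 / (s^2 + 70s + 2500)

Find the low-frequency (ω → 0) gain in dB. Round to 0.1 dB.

6.0 dB

G(0) = 5000 / 2500 = 2
20 log₁₀(2) ≈ 6.02 dB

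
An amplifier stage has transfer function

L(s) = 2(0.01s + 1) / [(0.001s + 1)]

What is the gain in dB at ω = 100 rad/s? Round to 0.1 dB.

9.0 dB

At ω = 100 rad/s:
zero (1 + j100·0.01) = 1 + j1 → |·| ≈ 1.4142, ∠ ≈ 45.00°
pole (1 + j100·0.001) = 1 + j0.1 → |·| ≈ 1.005, ∠ ≈ 5.71°
|L| = 2 · 1.4142 / (1.005) ≈ 2.8143
Gain = 20 log₁₀(2.8143) ≈ 8.99 dB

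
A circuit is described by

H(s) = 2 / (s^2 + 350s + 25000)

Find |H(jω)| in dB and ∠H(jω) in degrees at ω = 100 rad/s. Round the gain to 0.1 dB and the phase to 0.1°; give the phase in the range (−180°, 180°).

Substitute s = j100:
Numerator: 2 = 2 + j0
Denominator: (j100)^2 + 350(j100) + 25000 = 15000 + j35000
|N| = √(2² + 0²) ≈ 2, ∠N ≈ 0.00°
|D| = √(15000² + 35000²) ≈ 38079, ∠D ≈ 66.80°
|H| = 2 / 38079 ≈ 5.2522e-05
Gain = 20 log₁₀(5.2522e-05) ≈ -85.59 dB
∠H = 0.00° − 66.80° = -66.80°

-85.6 dB, -66.8°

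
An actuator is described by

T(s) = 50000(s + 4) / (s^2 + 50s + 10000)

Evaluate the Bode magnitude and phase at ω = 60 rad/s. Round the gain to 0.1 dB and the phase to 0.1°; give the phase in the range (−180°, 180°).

At s = jω = j60:
zero (s+4): 4 + j60 → |·| = √(4²+60²) = √3616 ≈ 60.133, ∠ = arctan(60/4) ≈ 86.19°
quadratic: (j60)² + 50·j60 + 10000 = 6400 + j3000 → |·| ≈ 7068.2, ∠ ≈ 25.11°
|T| = 50000 · 60.133 / 7068.2 ≈ 425.38
Gain = 20 log₁₀(425.38) ≈ 52.58 dB
∠T = 86.19° − 25.11° = 61.08°

52.6 dB, 61.1°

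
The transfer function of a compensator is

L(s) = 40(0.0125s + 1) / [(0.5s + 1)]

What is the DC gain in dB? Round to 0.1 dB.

L(0) = 40 · 1 / 1 = 40
20 log₁₀(40) ≈ 32.04 dB

32.0 dB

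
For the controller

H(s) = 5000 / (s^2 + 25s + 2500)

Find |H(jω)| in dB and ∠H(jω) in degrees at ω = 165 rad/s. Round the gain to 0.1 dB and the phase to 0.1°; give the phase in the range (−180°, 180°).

-14.0 dB, -170.5°

At s = jω = j165:
quadratic: (j165)² + 25·j165 + 2500 = -24725 + j4125 → |·| ≈ 25067, ∠ ≈ 170.53°
|H| = 5000 / 25067 ≈ 0.19947
Gain = 20 log₁₀(0.19947) ≈ -14.00 dB
∠H = 0.00° − 170.53° = -170.53°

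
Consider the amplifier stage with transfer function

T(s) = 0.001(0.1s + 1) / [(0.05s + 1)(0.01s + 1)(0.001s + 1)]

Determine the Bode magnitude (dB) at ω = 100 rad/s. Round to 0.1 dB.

-57.2 dB

At ω = 100 rad/s:
zero (1 + j100·0.1) = 1 + j10 → |·| ≈ 10.05, ∠ ≈ 84.29°
pole (1 + j100·0.05) = 1 + j5 → |·| ≈ 5.099, ∠ ≈ 78.69°
pole (1 + j100·0.01) = 1 + j1 → |·| ≈ 1.4142, ∠ ≈ 45.00°
pole (1 + j100·0.001) = 1 + j0.1 → |·| ≈ 1.005, ∠ ≈ 5.71°
|T| = 0.001 · 10.05 / (5.099 · 1.4142 · 1.005) ≈ 0.0013868
Gain = 20 log₁₀(0.0013868) ≈ -57.16 dB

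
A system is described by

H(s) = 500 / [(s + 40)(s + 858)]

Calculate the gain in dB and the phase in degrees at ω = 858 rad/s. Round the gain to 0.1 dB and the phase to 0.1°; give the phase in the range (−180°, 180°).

At s = jω = j858:
pole (s+40): 40 + j858 → |·| = √(40²+858²) = √737764 ≈ 858.93, ∠ = arctan(858/40) ≈ 87.33°
pole (s+858): 858 + j858 → |·| = √(858²+858²) = √1472328 ≈ 1213.4, ∠ = arctan(858/858) ≈ 45.00°
|H| = 500 / 1.0422e+06 ≈ 0.00047975
Gain = 20 log₁₀(0.00047975) ≈ -66.38 dB
∠H = 0.00° − 132.33° = -132.33°

-66.4 dB, -132.3°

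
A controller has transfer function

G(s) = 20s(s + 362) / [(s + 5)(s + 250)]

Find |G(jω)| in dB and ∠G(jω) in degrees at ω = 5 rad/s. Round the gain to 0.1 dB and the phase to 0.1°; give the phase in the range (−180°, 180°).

At s = jω = j5:
zero (s+362): 362 + j5 → |·| = √(362²+5²) = √131069 ≈ 362.03, ∠ = arctan(5/362) ≈ 0.79°
zero at origin: s = j5 → |·| = 5, ∠ = 90.00°
pole (s+5): 5 + j5 → |·| = √(5²+5²) = √50 ≈ 7.0711, ∠ = arctan(5/5) ≈ 45.00°
pole (s+250): 250 + j5 → |·| = √(250²+5²) = √62525 ≈ 250.05, ∠ = arctan(5/250) ≈ 1.15°
|G| = 20 · 1810.1 / 1768.1 ≈ 20.475
Gain = 20 log₁₀(20.475) ≈ 26.22 dB
∠G = 90.79° − 46.15° = 44.64°

26.2 dB, 44.6°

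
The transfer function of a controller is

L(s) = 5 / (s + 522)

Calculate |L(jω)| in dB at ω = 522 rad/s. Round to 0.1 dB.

-43.4 dB

At s = jω = j522:
pole (s+522): 522 + j522 → |·| = √(522²+522²) = √544968 ≈ 738.22, ∠ = arctan(522/522) ≈ 45.00°
|L| = 5 / 738.22 ≈ 0.006773
Gain = 20 log₁₀(0.006773) ≈ -43.38 dB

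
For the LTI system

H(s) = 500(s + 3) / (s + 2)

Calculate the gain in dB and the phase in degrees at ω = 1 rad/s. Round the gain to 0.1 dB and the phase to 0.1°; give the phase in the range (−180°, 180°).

At s = jω = j1:
zero (s+3): 3 + j1 → |·| = √(3²+1²) = √10 ≈ 3.1623, ∠ = arctan(1/3) ≈ 18.43°
pole (s+2): 2 + j1 → |·| = √(2²+1²) = √5 ≈ 2.2361, ∠ = arctan(1/2) ≈ 26.57°
|H| = 500 · 3.1623 / 2.2361 ≈ 707.1
Gain = 20 log₁₀(707.1) ≈ 56.99 dB
∠H = 18.43° − 26.57° = -8.14°

57.0 dB, -8.1°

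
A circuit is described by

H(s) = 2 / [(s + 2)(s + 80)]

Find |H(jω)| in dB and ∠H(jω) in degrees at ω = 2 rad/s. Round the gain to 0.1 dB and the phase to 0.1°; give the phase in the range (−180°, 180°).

At s = jω = j2:
pole (s+2): 2 + j2 → |·| = √(2²+2²) = √8 ≈ 2.8284, ∠ = arctan(2/2) ≈ 45.00°
pole (s+80): 80 + j2 → |·| = √(80²+2²) = √6404 ≈ 80.025, ∠ = arctan(2/80) ≈ 1.43°
|H| = 2 / 226.34 ≈ 0.0088363
Gain = 20 log₁₀(0.0088363) ≈ -41.07 dB
∠H = 0.00° − 46.43° = -46.43°

-41.1 dB, -46.4°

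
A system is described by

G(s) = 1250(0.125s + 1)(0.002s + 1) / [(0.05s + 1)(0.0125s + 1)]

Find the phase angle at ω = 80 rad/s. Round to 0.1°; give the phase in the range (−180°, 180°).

-27.6°

At ω = 80 rad/s:
zero (1 + j80·0.125) = 1 + j10 → |·| ≈ 10.05, ∠ ≈ 84.29°
zero (1 + j80·0.002) = 1 + j0.16 → |·| ≈ 1.0127, ∠ ≈ 9.09°
pole (1 + j80·0.05) = 1 + j4 → |·| ≈ 4.1231, ∠ ≈ 75.96°
pole (1 + j80·0.0125) = 1 + j1 → |·| ≈ 1.4142, ∠ ≈ 45.00°
∠G = (84.29° + 9.09°) − (75.96° + 45.00°) = -27.58°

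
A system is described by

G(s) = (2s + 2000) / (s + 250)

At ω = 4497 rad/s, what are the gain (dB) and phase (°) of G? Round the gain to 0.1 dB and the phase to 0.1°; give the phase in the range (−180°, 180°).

Substitute s = j4497:
Numerator: 2(j4497) + 2000 = 2000 + j8994
Denominator: (j4497) + 250 = 250 + j4497
|N| = √(2000² + 8994²) ≈ 9213.7, ∠N ≈ 77.46°
|D| = √(250² + 4497²) ≈ 4503.9, ∠D ≈ 86.82°
|G| = 9213.7 / 4503.9 ≈ 2.0457
Gain = 20 log₁₀(2.0457) ≈ 6.22 dB
∠G = 77.46° − 86.82° = -9.36°

6.2 dB, -9.4°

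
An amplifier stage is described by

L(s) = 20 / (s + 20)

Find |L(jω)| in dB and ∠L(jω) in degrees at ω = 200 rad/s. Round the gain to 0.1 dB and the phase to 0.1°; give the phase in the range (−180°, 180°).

At s = jω = j200:
pole (s+20): 20 + j200 → |·| = √(20²+200²) = √40400 ≈ 201, ∠ = arctan(200/20) ≈ 84.29°
|L| = 20 / 201 ≈ 0.099502
Gain = 20 log₁₀(0.099502) ≈ -20.04 dB
∠L = 0.00° − 84.29° = -84.29°

-20.0 dB, -84.3°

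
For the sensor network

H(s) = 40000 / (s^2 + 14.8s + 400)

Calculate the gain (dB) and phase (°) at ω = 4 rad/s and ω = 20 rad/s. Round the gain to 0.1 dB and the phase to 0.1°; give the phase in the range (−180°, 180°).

At s = jω = j4:
quadratic: (j4)² + 14.8·j4 + 400 = 384 + j59.2 → |·| ≈ 388.54, ∠ ≈ 8.76°
|H| = 40000 / 388.54 ≈ 102.95
Gain = 20 log₁₀(102.95) ≈ 40.25 dB
∠H = 0.00° − 8.76° = -8.76°

At s = jω = j20:
quadratic: (j20)² + 14.8·j20 + 400 = 0 + j296 → |·| ≈ 296, ∠ ≈ 90.00°
|H| = 40000 / 296 ≈ 135.14
Gain = 20 log₁₀(135.14) ≈ 42.62 dB
∠H = 0.00° − 90.00° = -90.00°

ω = 4: 40.3 dB, -8.8°; ω = 20: 42.6 dB, -90.0°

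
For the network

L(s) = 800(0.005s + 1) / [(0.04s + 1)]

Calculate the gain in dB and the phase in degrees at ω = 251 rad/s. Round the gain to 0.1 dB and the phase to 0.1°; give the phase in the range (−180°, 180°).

At ω = 251 rad/s:
zero (1 + j251·0.005) = 1 + j1.255 → |·| ≈ 1.6047, ∠ ≈ 51.45°
pole (1 + j251·0.04) = 1 + j10.04 → |·| ≈ 10.09, ∠ ≈ 84.31°
|L| = 800 · 1.6047 / (10.09) ≈ 127.23
Gain = 20 log₁₀(127.23) ≈ 42.09 dB
∠L = (51.45°) − (84.31°) = -32.86°

42.1 dB, -32.9°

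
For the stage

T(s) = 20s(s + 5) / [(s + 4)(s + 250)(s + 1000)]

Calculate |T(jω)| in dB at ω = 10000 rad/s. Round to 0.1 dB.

At s = jω = j10000:
zero (s+5): 5 + j10000 → |·| = √(5²+10000²) = √100000025 ≈ 10000, ∠ = arctan(10000/5) ≈ 89.97°
zero at origin: s = j10000 → |·| = 10000, ∠ = 90.00°
pole (s+4): 4 + j10000 → |·| = √(4²+10000²) = √100000016 ≈ 10000, ∠ = arctan(10000/4) ≈ 89.98°
pole (s+250): 250 + j10000 → |·| = √(250²+10000²) = √100062500 ≈ 10003, ∠ = arctan(10000/250) ≈ 88.57°
pole (s+1000): 1000 + j10000 → |·| = √(1000²+10000²) = √101000000 ≈ 10050, ∠ = arctan(10000/1000) ≈ 84.29°
|T| = 20 · 1e+08 / 1.0053e+12 ≈ 0.0019895
Gain = 20 log₁₀(0.0019895) ≈ -54.03 dB

-54.0 dB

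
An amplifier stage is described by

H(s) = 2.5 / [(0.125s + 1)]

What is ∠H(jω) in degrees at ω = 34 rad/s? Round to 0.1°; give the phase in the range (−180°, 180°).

-76.8°

At ω = 34 rad/s:
pole (1 + j34·0.125) = 1 + j4.25 → |·| ≈ 4.3661, ∠ ≈ 76.76°
∠H = (0°) − (76.76°) = -76.76°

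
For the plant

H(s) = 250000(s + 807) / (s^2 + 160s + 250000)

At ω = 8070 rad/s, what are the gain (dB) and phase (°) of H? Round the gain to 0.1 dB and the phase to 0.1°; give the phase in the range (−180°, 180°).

29.9 dB, -94.6°

At s = jω = j8070:
zero (s+807): 807 + j8070 → |·| = √(807²+8070²) = √65776149 ≈ 8110.2, ∠ = arctan(8070/807) ≈ 84.29°
quadratic: (j8070)² + 160·j8070 + 250000 = -64874900 + j1291200 → |·| ≈ 6.4888e+07, ∠ ≈ 178.86°
|H| = 250000 · 8110.2 / 6.4888e+07 ≈ 31.247
Gain = 20 log₁₀(31.247) ≈ 29.90 dB
∠H = 84.29° − 178.86° = -94.57°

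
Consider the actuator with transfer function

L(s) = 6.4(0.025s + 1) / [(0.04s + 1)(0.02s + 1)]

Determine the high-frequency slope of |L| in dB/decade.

Each pole contributes −20 dB/decade at high frequency; each zero contributes +20 dB/decade.
Net: 1 zero(s) − 2 pole(s) → -20 dB/decade.

-20 dB/decade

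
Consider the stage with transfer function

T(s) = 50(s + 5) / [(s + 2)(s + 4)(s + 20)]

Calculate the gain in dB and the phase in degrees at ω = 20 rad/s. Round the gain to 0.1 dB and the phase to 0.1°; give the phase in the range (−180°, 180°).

-21.0 dB, -132.0°

At s = jω = j20:
zero (s+5): 5 + j20 → |·| = √(5²+20²) = √425 ≈ 20.616, ∠ = arctan(20/5) ≈ 75.96°
pole (s+2): 2 + j20 → |·| = √(2²+20²) = √404 ≈ 20.1, ∠ = arctan(20/2) ≈ 84.29°
pole (s+4): 4 + j20 → |·| = √(4²+20²) = √416 ≈ 20.396, ∠ = arctan(20/4) ≈ 78.69°
pole (s+20): 20 + j20 → |·| = √(20²+20²) = √800 ≈ 28.284, ∠ = arctan(20/20) ≈ 45.00°
|T| = 50 · 20.616 / 11595 ≈ 0.0889
Gain = 20 log₁₀(0.0889) ≈ -21.02 dB
∠T = 75.96° − 207.98° = -132.02°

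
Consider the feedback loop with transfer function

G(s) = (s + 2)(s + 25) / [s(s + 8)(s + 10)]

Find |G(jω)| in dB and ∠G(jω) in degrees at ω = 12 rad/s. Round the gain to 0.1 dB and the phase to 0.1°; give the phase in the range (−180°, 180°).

At s = jω = j12:
zero (s+2): 2 + j12 → |·| = √(2²+12²) = √148 ≈ 12.166, ∠ = arctan(12/2) ≈ 80.54°
zero (s+25): 25 + j12 → |·| = √(25²+12²) = √769 ≈ 27.731, ∠ = arctan(12/25) ≈ 25.64°
pole (s+8): 8 + j12 → |·| = √(8²+12²) = √208 ≈ 14.422, ∠ = arctan(12/8) ≈ 56.31°
pole (s+10): 10 + j12 → |·| = √(10²+12²) = √244 ≈ 15.62, ∠ = arctan(12/10) ≈ 50.19°
pole at origin: |s| = 12, ∠ = 90.00° (in denominator)
|G| = 1 · 337.38 / 2703.3 ≈ 0.1248
Gain = 20 log₁₀(0.1248) ≈ -18.08 dB
∠G = 106.18° − 196.50° = -90.32°

-18.1 dB, -90.3°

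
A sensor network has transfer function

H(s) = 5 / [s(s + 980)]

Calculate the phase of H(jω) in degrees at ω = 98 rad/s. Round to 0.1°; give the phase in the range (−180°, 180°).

At s = jω = j98:
pole (s+980): 980 + j98 → |·| = √(980²+98²) = √970004 ≈ 984.89, ∠ = arctan(98/980) ≈ 5.71°
pole at origin: |s| = 98, ∠ = 90.00° (in denominator)
∠H = 0.00° − 95.71° = -95.71°

-95.7°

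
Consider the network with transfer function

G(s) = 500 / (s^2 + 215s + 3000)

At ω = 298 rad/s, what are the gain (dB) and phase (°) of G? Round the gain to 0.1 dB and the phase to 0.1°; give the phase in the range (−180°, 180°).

-46.6 dB, -143.3°

Substitute s = j298:
Numerator: 500 = 500 + j0
Denominator: (j298)^2 + 215(j298) + 3000 = -85804 + j64070
|N| = √(500² + 0²) ≈ 500, ∠N ≈ 0.00°
|D| = √(85804² + 64070²) ≈ 1.0709e+05, ∠D ≈ 143.25°
|G| = 500 / 1.0709e+05 ≈ 0.004669
Gain = 20 log₁₀(0.004669) ≈ -46.62 dB
∠G = 0.00° − 143.25° = -143.25°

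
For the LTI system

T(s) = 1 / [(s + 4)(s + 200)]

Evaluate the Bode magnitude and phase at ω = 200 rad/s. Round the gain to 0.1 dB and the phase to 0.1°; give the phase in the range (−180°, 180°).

-95.1 dB, -133.9°

At s = jω = j200:
pole (s+4): 4 + j200 → |·| = √(4²+200²) = √40016 ≈ 200.04, ∠ = arctan(200/4) ≈ 88.85°
pole (s+200): 200 + j200 → |·| = √(200²+200²) = √80000 ≈ 282.84, ∠ = arctan(200/200) ≈ 45.00°
|T| = 1 / 56579 ≈ 1.7674e-05
Gain = 20 log₁₀(1.7674e-05) ≈ -95.05 dB
∠T = 0.00° − 133.85° = -133.85°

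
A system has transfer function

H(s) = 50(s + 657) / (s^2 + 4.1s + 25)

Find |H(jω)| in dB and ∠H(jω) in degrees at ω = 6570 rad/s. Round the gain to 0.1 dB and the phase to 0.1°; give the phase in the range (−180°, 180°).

-42.3 dB, -95.7°

At s = jω = j6570:
zero (s+657): 657 + j6570 → |·| = √(657²+6570²) = √43596549 ≈ 6602.8, ∠ = arctan(6570/657) ≈ 84.29°
quadratic: (j6570)² + 4.1·j6570 + 25 = -43164875 + j26937 → |·| ≈ 4.3165e+07, ∠ ≈ 179.96°
|H| = 50 · 6602.8 / 4.3165e+07 ≈ 0.0076483
Gain = 20 log₁₀(0.0076483) ≈ -42.33 dB
∠H = 84.29° − 179.96° = -95.67°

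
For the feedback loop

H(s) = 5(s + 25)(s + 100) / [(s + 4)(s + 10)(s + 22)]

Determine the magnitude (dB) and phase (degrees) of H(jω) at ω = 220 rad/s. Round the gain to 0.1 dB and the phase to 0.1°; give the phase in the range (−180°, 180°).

-32.1 dB, -111.6°

At s = jω = j220:
zero (s+25): 25 + j220 → |·| = √(25²+220²) = √49025 ≈ 221.42, ∠ = arctan(220/25) ≈ 83.52°
zero (s+100): 100 + j220 → |·| = √(100²+220²) = √58400 ≈ 241.66, ∠ = arctan(220/100) ≈ 65.56°
pole (s+4): 4 + j220 → |·| = √(4²+220²) = √48416 ≈ 220.04, ∠ = arctan(220/4) ≈ 88.96°
pole (s+10): 10 + j220 → |·| = √(10²+220²) = √48500 ≈ 220.23, ∠ = arctan(220/10) ≈ 87.40°
pole (s+22): 22 + j220 → |·| = √(22²+220²) = √48884 ≈ 221.1, ∠ = arctan(220/22) ≈ 84.29°
|H| = 5 · 53508 / 1.0714e+07 ≈ 0.024971
Gain = 20 log₁₀(0.024971) ≈ -32.05 dB
∠H = 149.08° − 260.65° = -111.57°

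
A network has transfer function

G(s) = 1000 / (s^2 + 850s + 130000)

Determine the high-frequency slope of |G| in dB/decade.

-40 dB/decade

Each pole contributes −20 dB/decade at high frequency; each zero contributes +20 dB/decade.
Net: 0 zero(s) − 2 pole(s) → -40 dB/decade.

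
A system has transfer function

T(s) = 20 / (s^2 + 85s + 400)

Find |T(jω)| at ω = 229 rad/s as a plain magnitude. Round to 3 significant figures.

0.000360

Substitute s = j229:
Numerator: 20 = 20 + j0
Denominator: (j229)^2 + 85(j229) + 400 = -52041 + j19465
|N| = √(20² + 0²) ≈ 20, ∠N ≈ 0.00°
|D| = √(52041² + 19465²) ≈ 55562, ∠D ≈ 159.49°
|T| = 20 / 55562 ≈ 0.00035996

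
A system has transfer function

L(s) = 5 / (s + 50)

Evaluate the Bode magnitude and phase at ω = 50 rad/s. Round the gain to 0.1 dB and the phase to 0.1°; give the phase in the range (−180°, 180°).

-23.0 dB, -45.0°

Substitute s = j50:
Numerator: 5 = 5 + j0
Denominator: (j50) + 50 = 50 + j50
|N| = √(5² + 0²) ≈ 5, ∠N ≈ 0.00°
|D| = √(50² + 50²) ≈ 70.711, ∠D ≈ 45.00°
|L| = 5 / 70.711 ≈ 0.07071
Gain = 20 log₁₀(0.07071) ≈ -23.01 dB
∠L = 0.00° − 45.00° = -45.00°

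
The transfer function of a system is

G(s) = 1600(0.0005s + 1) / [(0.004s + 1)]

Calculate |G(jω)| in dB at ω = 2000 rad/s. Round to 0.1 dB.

At ω = 2000 rad/s:
zero (1 + j2000·0.0005) = 1 + j1 → |·| ≈ 1.4142, ∠ ≈ 45.00°
pole (1 + j2000·0.004) = 1 + j8 → |·| ≈ 8.0623, ∠ ≈ 82.87°
|G| = 1600 · 1.4142 / (8.0623) ≈ 280.65
Gain = 20 log₁₀(280.65) ≈ 48.96 dB

49.0 dB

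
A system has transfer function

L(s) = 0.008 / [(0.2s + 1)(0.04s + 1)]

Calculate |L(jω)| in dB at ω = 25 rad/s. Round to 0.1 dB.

At ω = 25 rad/s:
pole (1 + j25·0.2) = 1 + j5 → |·| ≈ 5.099, ∠ ≈ 78.69°
pole (1 + j25·0.04) = 1 + j1 → |·| ≈ 1.4142, ∠ ≈ 45.00°
|L| = 0.008 · 1 / (5.099 · 1.4142) ≈ 0.0011094
Gain = 20 log₁₀(0.0011094) ≈ -59.10 dB

-59.1 dB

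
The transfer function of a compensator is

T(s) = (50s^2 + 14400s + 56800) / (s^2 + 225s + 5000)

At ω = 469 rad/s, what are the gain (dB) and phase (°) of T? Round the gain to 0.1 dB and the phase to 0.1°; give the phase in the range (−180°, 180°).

Substitute s = j469:
Numerator: 50(j469)^2 + 14400(j469) + 56800 = -10941250 + j6753600
Denominator: (j469)^2 + 225(j469) + 5000 = -214961 + j105525
|N| = √(10941250² + 6753600²) ≈ 1.2858e+07, ∠N ≈ 148.31°
|D| = √(214961² + 105525²) ≈ 2.3947e+05, ∠D ≈ 153.85°
|T| = 1.2858e+07 / 2.3947e+05 ≈ 53.694
Gain = 20 log₁₀(53.694) ≈ 34.60 dB
∠T = 148.31° − 153.85° = -5.54°

34.6 dB, -5.5°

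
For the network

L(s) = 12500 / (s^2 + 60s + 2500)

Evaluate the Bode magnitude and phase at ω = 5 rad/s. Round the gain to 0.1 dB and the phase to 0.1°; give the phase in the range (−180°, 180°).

At s = jω = j5:
quadratic: (j5)² + 60·j5 + 2500 = 2475 + j300 → |·| ≈ 2493.1, ∠ ≈ 6.91°
|L| = 12500 / 2493.1 ≈ 5.0138
Gain = 20 log₁₀(5.0138) ≈ 14.00 dB
∠L = 0.00° − 6.91° = -6.91°

14.0 dB, -6.9°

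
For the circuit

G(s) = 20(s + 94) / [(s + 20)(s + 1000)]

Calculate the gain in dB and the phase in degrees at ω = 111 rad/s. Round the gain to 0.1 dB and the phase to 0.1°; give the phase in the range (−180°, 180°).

-31.8 dB, -36.4°

At s = jω = j111:
zero (s+94): 94 + j111 → |·| = √(94²+111²) = √21157 ≈ 145.45, ∠ = arctan(111/94) ≈ 49.74°
pole (s+20): 20 + j111 → |·| = √(20²+111²) = √12721 ≈ 112.79, ∠ = arctan(111/20) ≈ 79.79°
pole (s+1000): 1000 + j111 → |·| = √(1000²+111²) = √1012321 ≈ 1006.1, ∠ = arctan(111/1000) ≈ 6.33°
|G| = 20 · 145.45 / 1.1348e+05 ≈ 0.025634
Gain = 20 log₁₀(0.025634) ≈ -31.82 dB
∠G = 49.74° − 86.12° = -36.38°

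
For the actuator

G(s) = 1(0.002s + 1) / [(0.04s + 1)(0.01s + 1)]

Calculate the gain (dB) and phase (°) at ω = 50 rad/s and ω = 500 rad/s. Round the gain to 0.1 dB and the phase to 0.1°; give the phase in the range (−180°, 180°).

ω = 50: -7.9 dB, -84.3°; ω = 500: -37.2 dB, -120.8°

At ω = 50 rad/s:
zero (1 + j50·0.002) = 1 + j0.1 → |·| ≈ 1.005, ∠ ≈ 5.71°
pole (1 + j50·0.04) = 1 + j2 → |·| ≈ 2.2361, ∠ ≈ 63.43°
pole (1 + j50·0.01) = 1 + j0.5 → |·| ≈ 1.118, ∠ ≈ 26.57°
|G| = 1 · 1.005 / (2.2361 · 1.118) ≈ 0.40201
Gain = 20 log₁₀(0.40201) ≈ -7.92 dB
∠G = (5.71°) − (63.43° + 26.57°) = -84.29°

At ω = 500 rad/s:
zero (1 + j500·0.002) = 1 + j1 → |·| ≈ 1.4142, ∠ ≈ 45.00°
pole (1 + j500·0.04) = 1 + j20 → |·| ≈ 20.025, ∠ ≈ 87.14°
pole (1 + j500·0.01) = 1 + j5 → |·| ≈ 5.099, ∠ ≈ 78.69°
|G| = 1 · 1.4142 / (20.025 · 5.099) ≈ 0.01385
Gain = 20 log₁₀(0.01385) ≈ -37.17 dB
∠G = (45.00°) − (87.14° + 78.69°) = -120.83°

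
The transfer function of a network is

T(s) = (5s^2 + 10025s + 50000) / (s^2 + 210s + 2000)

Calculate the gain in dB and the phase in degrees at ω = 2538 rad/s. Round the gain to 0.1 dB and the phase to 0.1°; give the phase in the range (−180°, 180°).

16.1 dB, -33.6°

Substitute s = j2538:
Numerator: 5(j2538)^2 + 10025(j2538) + 50000 = -32157220 + j25443450
Denominator: (j2538)^2 + 210(j2538) + 2000 = -6439444 + j532980
|N| = √(32157220² + 25443450²) ≈ 4.1006e+07, ∠N ≈ 141.65°
|D| = √(6439444² + 532980²) ≈ 6.4615e+06, ∠D ≈ 175.27°
|T| = 4.1006e+07 / 6.4615e+06 ≈ 6.3462
Gain = 20 log₁₀(6.3462) ≈ 16.05 dB
∠T = 141.65° − 175.27° = -33.62°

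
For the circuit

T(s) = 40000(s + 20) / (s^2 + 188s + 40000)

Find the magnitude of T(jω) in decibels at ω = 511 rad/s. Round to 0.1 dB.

38.6 dB

At s = jω = j511:
zero (s+20): 20 + j511 → |·| = √(20²+511²) = √261521 ≈ 511.39, ∠ = arctan(511/20) ≈ 87.76°
quadratic: (j511)² + 188·j511 + 40000 = -221121 + j96068 → |·| ≈ 2.4109e+05, ∠ ≈ 156.52°
|T| = 40000 · 511.39 / 2.4109e+05 ≈ 84.846
Gain = 20 log₁₀(84.846) ≈ 38.57 dB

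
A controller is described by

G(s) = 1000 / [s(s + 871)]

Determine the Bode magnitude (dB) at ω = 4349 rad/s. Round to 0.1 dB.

-85.7 dB

At s = jω = j4349:
pole (s+871): 871 + j4349 → |·| = √(871²+4349²) = √19672442 ≈ 4435.4, ∠ = arctan(4349/871) ≈ 78.67°
pole at origin: |s| = 4349, ∠ = 90.00° (in denominator)
|G| = 1000 / 1.929e+07 ≈ 5.184e-05
Gain = 20 log₁₀(5.184e-05) ≈ -85.71 dB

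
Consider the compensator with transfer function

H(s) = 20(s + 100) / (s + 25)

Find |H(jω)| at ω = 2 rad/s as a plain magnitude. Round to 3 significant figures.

79.8

At s = jω = j2:
zero (s+100): 100 + j2 → |·| = √(100²+2²) = √10004 ≈ 100.02, ∠ = arctan(2/100) ≈ 1.15°
pole (s+25): 25 + j2 → |·| = √(25²+2²) = √629 ≈ 25.08, ∠ = arctan(2/25) ≈ 4.57°
|H| = 20 · 100.02 / 25.08 ≈ 79.761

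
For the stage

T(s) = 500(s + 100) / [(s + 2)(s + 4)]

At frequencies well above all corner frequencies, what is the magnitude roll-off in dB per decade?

Each pole contributes −20 dB/decade at high frequency; each zero contributes +20 dB/decade.
Net: 1 zero(s) − 2 pole(s) → -20 dB/decade.

-20 dB/decade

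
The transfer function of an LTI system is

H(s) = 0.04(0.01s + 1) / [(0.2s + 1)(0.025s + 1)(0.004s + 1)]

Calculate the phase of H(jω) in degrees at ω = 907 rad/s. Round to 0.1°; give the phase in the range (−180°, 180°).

-168.0°

At ω = 907 rad/s:
zero (1 + j907·0.01) = 1 + j9.07 → |·| ≈ 9.125, ∠ ≈ 83.71°
pole (1 + j907·0.2) = 1 + j181.4 → |·| ≈ 181.4, ∠ ≈ 89.68°
pole (1 + j907·0.025) = 1 + j22.675 → |·| ≈ 22.697, ∠ ≈ 87.47°
pole (1 + j907·0.004) = 1 + j3.628 → |·| ≈ 3.7633, ∠ ≈ 74.59°
∠H = (83.71°) − (89.68° + 87.47° + 74.59°) = -168.03°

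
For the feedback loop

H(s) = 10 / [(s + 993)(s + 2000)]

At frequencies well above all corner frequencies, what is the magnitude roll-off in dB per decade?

-40 dB/decade

Each pole contributes −20 dB/decade at high frequency; each zero contributes +20 dB/decade.
Net: 0 zero(s) − 2 pole(s) → -40 dB/decade.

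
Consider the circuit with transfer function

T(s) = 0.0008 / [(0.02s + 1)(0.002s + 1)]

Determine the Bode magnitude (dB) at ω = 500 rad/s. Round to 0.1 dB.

-85.0 dB

At ω = 500 rad/s:
pole (1 + j500·0.02) = 1 + j10 → |·| ≈ 10.05, ∠ ≈ 84.29°
pole (1 + j500·0.002) = 1 + j1 → |·| ≈ 1.4142, ∠ ≈ 45.00°
|T| = 0.0008 · 1 / (10.05 · 1.4142) ≈ 5.6288e-05
Gain = 20 log₁₀(5.6288e-05) ≈ -84.99 dB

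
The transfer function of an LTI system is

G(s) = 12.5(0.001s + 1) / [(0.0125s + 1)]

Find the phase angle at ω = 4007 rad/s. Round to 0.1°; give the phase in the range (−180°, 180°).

At ω = 4007 rad/s:
zero (1 + j4007·0.001) = 1 + j4.007 → |·| ≈ 4.1299, ∠ ≈ 75.99°
pole (1 + j4007·0.0125) = 1 + j50.0875 → |·| ≈ 50.097, ∠ ≈ 88.86°
∠G = (75.99°) − (88.86°) = -12.87°

-12.9°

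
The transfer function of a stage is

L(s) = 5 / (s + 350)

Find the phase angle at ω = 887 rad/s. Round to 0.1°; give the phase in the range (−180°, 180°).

Substitute s = j887:
Numerator: 5 = 5 + j0
Denominator: (j887) + 350 = 350 + j887
|N| = √(5² + 0²) ≈ 5, ∠N ≈ 0.00°
|D| = √(350² + 887²) ≈ 953.56, ∠D ≈ 68.47°
∠L = 0.00° − 68.47° = -68.47°

-68.5°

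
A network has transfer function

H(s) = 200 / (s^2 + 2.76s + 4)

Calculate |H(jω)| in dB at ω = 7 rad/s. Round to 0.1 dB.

12.2 dB

At s = jω = j7:
quadratic: (j7)² + 2.76·j7 + 4 = -45 + j19.32 → |·| ≈ 48.972, ∠ ≈ 156.76°
|H| = 200 / 48.972 ≈ 4.084
Gain = 20 log₁₀(4.084) ≈ 12.22 dB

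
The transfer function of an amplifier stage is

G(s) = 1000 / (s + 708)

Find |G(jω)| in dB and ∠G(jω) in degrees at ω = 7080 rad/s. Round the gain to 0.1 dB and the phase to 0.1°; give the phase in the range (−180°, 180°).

-17.0 dB, -84.3°

At s = jω = j7080:
pole (s+708): 708 + j7080 → |·| = √(708²+7080²) = √50627664 ≈ 7115.3, ∠ = arctan(7080/708) ≈ 84.29°
|G| = 1000 / 7115.3 ≈ 0.14054
Gain = 20 log₁₀(0.14054) ≈ -17.04 dB
∠G = 0.00° − 84.29° = -84.29°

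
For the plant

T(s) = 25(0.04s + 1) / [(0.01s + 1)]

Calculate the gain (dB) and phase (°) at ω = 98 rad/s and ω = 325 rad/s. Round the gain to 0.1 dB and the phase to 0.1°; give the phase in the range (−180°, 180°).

At ω = 98 rad/s:
zero (1 + j98·0.04) = 1 + j3.92 → |·| ≈ 4.0455, ∠ ≈ 75.69°
pole (1 + j98·0.01) = 1 + j0.98 → |·| ≈ 1.4001, ∠ ≈ 44.42°
|T| = 25 · 4.0455 / (1.4001) ≈ 72.236
Gain = 20 log₁₀(72.236) ≈ 37.18 dB
∠T = (75.69°) − (44.42°) = 31.27°

At ω = 325 rad/s:
zero (1 + j325·0.04) = 1 + j13 → |·| ≈ 13.038, ∠ ≈ 85.60°
pole (1 + j325·0.01) = 1 + j3.25 → |·| ≈ 3.4004, ∠ ≈ 72.90°
|T| = 25 · 13.038 / (3.4004) ≈ 95.856
Gain = 20 log₁₀(95.856) ≈ 39.63 dB
∠T = (85.60°) − (72.90°) = 12.70°

ω = 98: 37.2 dB, 31.3°; ω = 325: 39.6 dB, 12.7°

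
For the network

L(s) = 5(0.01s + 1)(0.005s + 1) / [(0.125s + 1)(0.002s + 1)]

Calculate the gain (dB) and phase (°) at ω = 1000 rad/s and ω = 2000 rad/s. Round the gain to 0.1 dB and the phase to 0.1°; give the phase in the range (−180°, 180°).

ω = 1000: -0.8 dB, 10.0°; ω = 2000: -0.2 dB, 5.7°

At ω = 1000 rad/s:
zero (1 + j1000·0.01) = 1 + j10 → |·| ≈ 10.05, ∠ ≈ 84.29°
zero (1 + j1000·0.005) = 1 + j5 → |·| ≈ 5.099, ∠ ≈ 78.69°
pole (1 + j1000·0.125) = 1 + j125 → |·| ≈ 125, ∠ ≈ 89.54°
pole (1 + j1000·0.002) = 1 + j2 → |·| ≈ 2.2361, ∠ ≈ 63.43°
|L| = 5 · 10.05 · 5.099 / (125 · 2.2361) ≈ 0.91668
Gain = 20 log₁₀(0.91668) ≈ -0.76 dB
∠L = (84.29° + 78.69°) − (89.54° + 63.43°) = 10.01°

At ω = 2000 rad/s:
zero (1 + j2000·0.01) = 1 + j20 → |·| ≈ 20.025, ∠ ≈ 87.14°
zero (1 + j2000·0.005) = 1 + j10 → |·| ≈ 10.05, ∠ ≈ 84.29°
pole (1 + j2000·0.125) = 1 + j250 → |·| ≈ 250, ∠ ≈ 89.77°
pole (1 + j2000·0.002) = 1 + j4 → |·| ≈ 4.1231, ∠ ≈ 75.96°
|L| = 5 · 20.025 · 10.05 / (250 · 4.1231) ≈ 0.97621
Gain = 20 log₁₀(0.97621) ≈ -0.21 dB
∠L = (87.14° + 84.29°) − (89.77° + 75.96°) = 5.70°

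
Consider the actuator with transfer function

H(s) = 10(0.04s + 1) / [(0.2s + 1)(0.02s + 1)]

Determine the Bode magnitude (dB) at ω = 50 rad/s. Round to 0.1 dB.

3.9 dB

At ω = 50 rad/s:
zero (1 + j50·0.04) = 1 + j2 → |·| ≈ 2.2361, ∠ ≈ 63.43°
pole (1 + j50·0.2) = 1 + j10 → |·| ≈ 10.05, ∠ ≈ 84.29°
pole (1 + j50·0.02) = 1 + j1 → |·| ≈ 1.4142, ∠ ≈ 45.00°
|H| = 10 · 2.2361 / (10.05 · 1.4142) ≈ 1.5733
Gain = 20 log₁₀(1.5733) ≈ 3.94 dB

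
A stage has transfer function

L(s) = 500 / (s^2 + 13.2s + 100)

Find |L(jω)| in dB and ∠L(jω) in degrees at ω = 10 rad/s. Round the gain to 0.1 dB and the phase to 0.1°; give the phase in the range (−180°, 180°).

11.6 dB, -90.0°

At s = jω = j10:
quadratic: (j10)² + 13.2·j10 + 100 = 0 + j132 → |·| ≈ 132, ∠ ≈ 90.00°
|L| = 500 / 132 ≈ 3.7879
Gain = 20 log₁₀(3.7879) ≈ 11.57 dB
∠L = 0.00° − 90.00° = -90.00°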